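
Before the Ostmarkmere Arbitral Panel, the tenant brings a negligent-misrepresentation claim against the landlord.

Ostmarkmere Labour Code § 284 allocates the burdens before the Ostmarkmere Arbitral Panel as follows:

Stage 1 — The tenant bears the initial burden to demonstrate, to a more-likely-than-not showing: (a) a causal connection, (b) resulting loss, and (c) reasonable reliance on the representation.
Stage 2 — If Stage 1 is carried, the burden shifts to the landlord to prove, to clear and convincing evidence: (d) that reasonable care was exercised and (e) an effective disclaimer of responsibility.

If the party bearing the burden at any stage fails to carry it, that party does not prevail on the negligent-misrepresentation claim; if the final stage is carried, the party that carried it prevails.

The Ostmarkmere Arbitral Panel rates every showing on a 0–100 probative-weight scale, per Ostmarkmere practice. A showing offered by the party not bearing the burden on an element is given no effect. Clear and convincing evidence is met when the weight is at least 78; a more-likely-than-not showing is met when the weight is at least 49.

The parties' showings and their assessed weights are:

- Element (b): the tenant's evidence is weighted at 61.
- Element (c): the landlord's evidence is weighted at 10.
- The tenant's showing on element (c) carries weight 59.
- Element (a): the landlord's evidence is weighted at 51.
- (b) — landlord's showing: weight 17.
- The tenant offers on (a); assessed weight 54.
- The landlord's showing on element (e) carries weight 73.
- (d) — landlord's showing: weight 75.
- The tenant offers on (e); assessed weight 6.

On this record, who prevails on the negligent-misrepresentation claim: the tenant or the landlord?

Stage 1 — burden on tenant; standard: a more-likely-than-not showing (weight is at least 49).
    (a): 54 (landlord's 51 disregarded) ≥ 49 [met]
    (b): 61 (landlord's 17 disregarded) ≥ 49 [met]
    (c): 59 (landlord's 10 disregarded) ≥ 49 [met]
  All elements met. The burden passes to the landlord.
Stage 2 — burden on landlord; standard: clear and convincing evidence (weight is at least 78).
    (d): 75 < 78 [not met]
    (e): 73 (tenant's 6 disregarded) < 78 [not met]
  Stage 2 not carried; the landlord fails its burden.
So the tenant prevails.

tenant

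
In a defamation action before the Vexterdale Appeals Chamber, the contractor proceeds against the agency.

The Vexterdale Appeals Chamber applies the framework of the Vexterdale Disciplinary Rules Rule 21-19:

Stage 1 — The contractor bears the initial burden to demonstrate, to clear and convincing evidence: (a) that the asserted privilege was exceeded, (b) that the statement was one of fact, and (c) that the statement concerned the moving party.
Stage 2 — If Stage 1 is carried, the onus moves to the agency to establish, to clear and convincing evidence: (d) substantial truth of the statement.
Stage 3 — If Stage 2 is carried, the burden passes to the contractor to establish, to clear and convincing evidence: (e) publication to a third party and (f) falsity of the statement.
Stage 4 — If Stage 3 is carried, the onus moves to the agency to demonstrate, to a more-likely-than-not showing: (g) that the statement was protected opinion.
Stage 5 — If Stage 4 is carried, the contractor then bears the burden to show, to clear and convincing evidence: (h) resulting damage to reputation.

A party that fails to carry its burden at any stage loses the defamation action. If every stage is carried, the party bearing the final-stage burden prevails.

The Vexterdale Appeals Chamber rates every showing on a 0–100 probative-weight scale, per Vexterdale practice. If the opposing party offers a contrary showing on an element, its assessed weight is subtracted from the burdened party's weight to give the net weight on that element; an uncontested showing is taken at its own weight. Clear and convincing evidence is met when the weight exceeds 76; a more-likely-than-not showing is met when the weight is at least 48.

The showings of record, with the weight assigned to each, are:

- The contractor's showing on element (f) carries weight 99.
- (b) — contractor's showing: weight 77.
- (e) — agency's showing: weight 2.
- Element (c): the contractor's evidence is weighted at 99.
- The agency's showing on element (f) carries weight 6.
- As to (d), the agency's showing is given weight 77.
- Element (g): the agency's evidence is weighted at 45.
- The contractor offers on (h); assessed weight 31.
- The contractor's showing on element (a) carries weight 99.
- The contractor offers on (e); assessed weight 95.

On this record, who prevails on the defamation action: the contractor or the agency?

contractor

At Stage 1 the contractor must meet clear and convincing evidence (weight exceeds 76): on (a) the weight is 99, > 76, so (a) meets the standard; on (b) the weight is 77, which does exceed 76, so (b) meets the standard; on (c) the weight is 99, > 76, so (c) meets the standard.
  All elements met. The burden passes to the agency.
At Stage 2 the agency must meet clear and convincing evidence (weight exceeds 76): on (d) the weight is 77, which does exceed 76, so (d) meets the standard.
  The agency carries Stage 2; the contractor now bears the burden.
At Stage 3 the contractor must meet clear and convincing evidence (weight exceeds 76): on (e) the weight is 95 less the opposing 2 gives net 93, which does exceed 76, so (e) meets the standard; on (f) the weight is 99 less the opposing 6 gives net 93, which does exceed 76, so (f) meets the standard.
  Stage 3 is satisfied; the onus moves to the agency.
At Stage 4 the agency must meet a more-likely-than-not showing (weight is at least 48): on (g) the weight is 45, < 48, so (g) does not meet the standard.
  Stage 4 not carried; the agency fails its burden.
The analysis ends at Stage 4; the contractor prevails.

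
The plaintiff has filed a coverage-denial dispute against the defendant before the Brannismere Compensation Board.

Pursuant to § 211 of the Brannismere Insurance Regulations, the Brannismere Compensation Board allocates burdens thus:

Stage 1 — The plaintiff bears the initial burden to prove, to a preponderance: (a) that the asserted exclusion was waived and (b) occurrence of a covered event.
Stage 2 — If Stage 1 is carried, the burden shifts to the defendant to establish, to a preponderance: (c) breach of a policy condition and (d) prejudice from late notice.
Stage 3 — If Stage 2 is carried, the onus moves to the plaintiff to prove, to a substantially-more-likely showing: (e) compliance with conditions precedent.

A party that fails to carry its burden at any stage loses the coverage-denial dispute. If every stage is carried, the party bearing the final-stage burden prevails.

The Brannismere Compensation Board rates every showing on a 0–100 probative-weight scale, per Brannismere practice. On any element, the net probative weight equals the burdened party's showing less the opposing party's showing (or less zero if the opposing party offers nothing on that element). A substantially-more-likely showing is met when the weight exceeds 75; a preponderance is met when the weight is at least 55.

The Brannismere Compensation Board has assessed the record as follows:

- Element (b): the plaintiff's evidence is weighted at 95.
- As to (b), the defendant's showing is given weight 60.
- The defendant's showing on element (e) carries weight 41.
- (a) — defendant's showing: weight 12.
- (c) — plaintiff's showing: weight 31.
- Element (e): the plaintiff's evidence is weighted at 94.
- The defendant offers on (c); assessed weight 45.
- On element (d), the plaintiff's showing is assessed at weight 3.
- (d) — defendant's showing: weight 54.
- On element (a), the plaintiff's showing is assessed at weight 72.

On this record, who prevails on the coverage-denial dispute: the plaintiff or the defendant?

defendant

Stage 1 — burden on plaintiff; standard: a preponderance (weight is at least 55).
    (a): 72 − 12 = 60 ≥ 55 [met]
    (b): 95 − 60 = 35 < 55 [not met]
  The plaintiff does not carry Stage 1.
The defendant prevails.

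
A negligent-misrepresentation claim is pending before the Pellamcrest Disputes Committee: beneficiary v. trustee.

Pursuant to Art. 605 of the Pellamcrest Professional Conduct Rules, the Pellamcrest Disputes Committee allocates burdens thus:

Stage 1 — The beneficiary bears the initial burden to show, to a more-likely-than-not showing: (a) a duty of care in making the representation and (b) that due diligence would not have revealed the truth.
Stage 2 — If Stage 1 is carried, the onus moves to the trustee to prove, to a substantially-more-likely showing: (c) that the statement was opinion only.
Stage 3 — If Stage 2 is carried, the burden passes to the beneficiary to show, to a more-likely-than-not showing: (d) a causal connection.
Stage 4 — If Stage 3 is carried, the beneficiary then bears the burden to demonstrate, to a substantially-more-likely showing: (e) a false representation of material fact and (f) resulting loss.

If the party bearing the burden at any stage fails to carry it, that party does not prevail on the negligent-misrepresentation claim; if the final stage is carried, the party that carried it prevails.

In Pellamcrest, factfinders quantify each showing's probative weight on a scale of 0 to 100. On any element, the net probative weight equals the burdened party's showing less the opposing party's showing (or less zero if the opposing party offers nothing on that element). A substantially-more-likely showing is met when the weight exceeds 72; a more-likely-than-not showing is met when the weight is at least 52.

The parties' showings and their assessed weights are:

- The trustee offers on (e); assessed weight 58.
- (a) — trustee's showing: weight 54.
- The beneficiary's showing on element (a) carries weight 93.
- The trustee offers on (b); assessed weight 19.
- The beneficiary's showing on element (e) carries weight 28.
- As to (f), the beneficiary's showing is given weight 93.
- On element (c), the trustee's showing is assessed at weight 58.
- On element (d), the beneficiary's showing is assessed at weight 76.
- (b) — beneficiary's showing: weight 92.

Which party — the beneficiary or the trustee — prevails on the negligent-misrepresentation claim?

At Stage 1 the beneficiary must meet a more-likely-than-not showing (weight is at least 52): on (a) the weight is 93 less the opposing 54 gives net 39, < 52, so (a) does not meet the standard; on (b) the weight is 92 less the opposing 19 gives net 73, which does reach 52, so (b) meets the standard.
  Stage 1 not carried; the beneficiary fails its burden.
The analysis ends at Stage 1; the trustee prevails.

trustee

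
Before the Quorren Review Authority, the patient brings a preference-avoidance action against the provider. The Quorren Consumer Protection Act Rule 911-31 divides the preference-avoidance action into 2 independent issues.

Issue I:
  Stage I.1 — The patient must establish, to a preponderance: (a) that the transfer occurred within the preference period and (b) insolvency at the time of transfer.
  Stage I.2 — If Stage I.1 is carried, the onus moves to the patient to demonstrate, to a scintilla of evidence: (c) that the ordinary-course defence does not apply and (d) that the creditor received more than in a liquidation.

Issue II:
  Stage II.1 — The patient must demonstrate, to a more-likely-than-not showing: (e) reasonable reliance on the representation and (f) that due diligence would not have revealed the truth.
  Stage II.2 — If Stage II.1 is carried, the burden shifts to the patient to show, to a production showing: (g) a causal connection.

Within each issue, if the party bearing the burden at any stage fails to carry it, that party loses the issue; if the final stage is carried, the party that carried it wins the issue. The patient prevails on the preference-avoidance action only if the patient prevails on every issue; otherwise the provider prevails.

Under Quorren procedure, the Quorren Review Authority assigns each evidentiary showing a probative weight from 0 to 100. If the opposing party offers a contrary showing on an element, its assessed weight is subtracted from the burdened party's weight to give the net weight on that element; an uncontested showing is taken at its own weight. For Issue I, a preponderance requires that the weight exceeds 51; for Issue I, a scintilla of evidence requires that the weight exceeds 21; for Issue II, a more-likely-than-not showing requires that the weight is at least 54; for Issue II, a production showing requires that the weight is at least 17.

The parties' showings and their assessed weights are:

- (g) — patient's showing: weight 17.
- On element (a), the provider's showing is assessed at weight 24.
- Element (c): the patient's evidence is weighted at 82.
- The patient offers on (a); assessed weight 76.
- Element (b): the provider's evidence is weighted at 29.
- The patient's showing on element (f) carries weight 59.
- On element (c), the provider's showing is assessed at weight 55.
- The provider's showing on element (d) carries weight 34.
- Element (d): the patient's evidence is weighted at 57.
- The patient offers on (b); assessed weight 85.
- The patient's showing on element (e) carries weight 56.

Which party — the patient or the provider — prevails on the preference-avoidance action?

— Issue I —
Stage I.1 (patient, a preponderance, weight exceeds 51): (a) net 76−24=52 > 51 — meets; (b) net 85−29=56 > 51 — meets.
  All elements met. The patient retains the burden for Stage I.2.
Stage I.2 (patient, a scintilla of evidence, weight exceeds 21): (c) net 82−55=27 > 21 — meets; (d) net 57−34=23 > 21 — meets.
  The patient carries the last stage.
Every stage carried; the patient prevails on this issue.
— Issue II —
Stage II.1 (patient, a more-likely-than-not showing, weight is at least 54): (e) 56 ≥ 54 — meets; (f) 59 ≥ 54 — meets.
  Stage II.1 carried; the burden remains with the patient.
Stage II.2 (patient, a production showing, weight is at least 17): (g) 17 ≥ 17 — meets.
  Stage II.2 carried; the final stage is satisfied.
Every stage carried; the patient prevails on this issue.
Per-issue: Issue I → patient; Issue II → patient. The patient must prevail on every issue; overall, the patient prevails.

patient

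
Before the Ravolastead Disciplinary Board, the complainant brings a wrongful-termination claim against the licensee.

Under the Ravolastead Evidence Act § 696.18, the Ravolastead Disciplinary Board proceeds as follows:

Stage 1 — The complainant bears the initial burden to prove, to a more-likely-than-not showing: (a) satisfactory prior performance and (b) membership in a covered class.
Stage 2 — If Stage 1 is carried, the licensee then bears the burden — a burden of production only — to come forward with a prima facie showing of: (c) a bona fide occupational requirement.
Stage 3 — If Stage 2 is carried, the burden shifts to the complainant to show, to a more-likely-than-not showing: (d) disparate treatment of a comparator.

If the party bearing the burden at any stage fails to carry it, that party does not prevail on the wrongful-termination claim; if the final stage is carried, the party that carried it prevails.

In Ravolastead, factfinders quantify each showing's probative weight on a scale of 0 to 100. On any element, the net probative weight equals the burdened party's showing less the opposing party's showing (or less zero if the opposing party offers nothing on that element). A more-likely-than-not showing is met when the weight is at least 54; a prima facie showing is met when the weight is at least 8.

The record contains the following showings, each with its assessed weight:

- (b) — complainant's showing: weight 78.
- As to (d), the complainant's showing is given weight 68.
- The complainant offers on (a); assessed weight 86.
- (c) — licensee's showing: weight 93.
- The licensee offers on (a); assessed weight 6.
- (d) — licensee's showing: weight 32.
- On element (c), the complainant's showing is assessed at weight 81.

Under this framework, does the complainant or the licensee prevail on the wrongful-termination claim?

licensee

Stage 1 — burden on complainant; standard: a more-likely-than-not showing (weight is at least 54).
    (a): 86 − 6 = 80 ≥ 54 [met]
    (b): 78 ≥ 54 [met]
  The complainant carries Stage 1; the licensee now bears the burden.
Stage 2 — burden on licensee; standard: a prima facie showing (weight is at least 8).
    (c): 93 − 81 = 12 ≥ 8 [met]
  The licensee carries Stage 2; the complainant now bears the burden.
Stage 3 — burden on complainant; standard: a more-likely-than-not showing (weight is at least 54).
    (d): 68 − 32 = 36 < 54 [not met]
  The complainant does not carry Stage 3.
So the licensee prevails.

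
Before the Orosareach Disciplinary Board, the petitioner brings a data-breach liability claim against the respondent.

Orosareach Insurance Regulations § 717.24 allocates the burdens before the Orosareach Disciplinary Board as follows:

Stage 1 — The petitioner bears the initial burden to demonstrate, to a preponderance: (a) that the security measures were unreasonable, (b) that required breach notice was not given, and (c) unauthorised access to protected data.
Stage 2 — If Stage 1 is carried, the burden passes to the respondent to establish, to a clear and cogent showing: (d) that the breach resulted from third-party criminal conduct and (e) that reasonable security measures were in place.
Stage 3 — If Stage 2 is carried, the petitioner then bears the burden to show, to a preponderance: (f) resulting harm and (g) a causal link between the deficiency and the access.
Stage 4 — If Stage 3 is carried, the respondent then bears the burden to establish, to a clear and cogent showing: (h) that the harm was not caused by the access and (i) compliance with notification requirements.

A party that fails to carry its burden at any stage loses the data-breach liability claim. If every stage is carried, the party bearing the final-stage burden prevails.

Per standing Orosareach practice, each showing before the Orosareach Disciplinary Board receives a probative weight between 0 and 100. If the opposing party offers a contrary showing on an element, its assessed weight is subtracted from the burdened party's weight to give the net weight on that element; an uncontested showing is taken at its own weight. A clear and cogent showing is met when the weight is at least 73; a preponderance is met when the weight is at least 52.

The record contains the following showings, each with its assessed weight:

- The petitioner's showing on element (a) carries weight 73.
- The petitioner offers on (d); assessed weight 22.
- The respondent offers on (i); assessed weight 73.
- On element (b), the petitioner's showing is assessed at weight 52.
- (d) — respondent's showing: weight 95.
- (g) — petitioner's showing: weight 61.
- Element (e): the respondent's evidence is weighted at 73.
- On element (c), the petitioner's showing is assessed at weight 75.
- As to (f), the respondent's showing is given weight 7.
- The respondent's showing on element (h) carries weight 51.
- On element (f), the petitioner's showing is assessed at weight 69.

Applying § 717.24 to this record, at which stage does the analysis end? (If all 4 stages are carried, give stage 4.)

Stage 1 (petitioner, a preponderance, weight is at least 52): (a) 73 ≥ 52 — meets; (b) 52 ≥ 52 — meets; (c) 75 ≥ 52 — meets.
  The petitioner carries Stage 1; the respondent now bears the burden.
Stage 2 (respondent, a clear and cogent showing, weight is at least 73): (d) net 95−22=73 ≥ 73 — meets; (e) 73 ≥ 73 — meets.
  Stage 2 carried; the burden shifts to the petitioner.
Stage 3 (petitioner, a preponderance, weight is at least 52): (f) net 69−7=62 ≥ 52 — meets; (g) 61 ≥ 52 — meets.
  Stage 3 is satisfied; the onus moves to the respondent.
Stage 4 (respondent, a clear and cogent showing, weight is at least 73): (h) 51 < 73 — fails; (i) 73 ≥ 73 — meets.
  Stage 4 not carried; the respondent fails its burden.
So the petitioner prevails.

stage 4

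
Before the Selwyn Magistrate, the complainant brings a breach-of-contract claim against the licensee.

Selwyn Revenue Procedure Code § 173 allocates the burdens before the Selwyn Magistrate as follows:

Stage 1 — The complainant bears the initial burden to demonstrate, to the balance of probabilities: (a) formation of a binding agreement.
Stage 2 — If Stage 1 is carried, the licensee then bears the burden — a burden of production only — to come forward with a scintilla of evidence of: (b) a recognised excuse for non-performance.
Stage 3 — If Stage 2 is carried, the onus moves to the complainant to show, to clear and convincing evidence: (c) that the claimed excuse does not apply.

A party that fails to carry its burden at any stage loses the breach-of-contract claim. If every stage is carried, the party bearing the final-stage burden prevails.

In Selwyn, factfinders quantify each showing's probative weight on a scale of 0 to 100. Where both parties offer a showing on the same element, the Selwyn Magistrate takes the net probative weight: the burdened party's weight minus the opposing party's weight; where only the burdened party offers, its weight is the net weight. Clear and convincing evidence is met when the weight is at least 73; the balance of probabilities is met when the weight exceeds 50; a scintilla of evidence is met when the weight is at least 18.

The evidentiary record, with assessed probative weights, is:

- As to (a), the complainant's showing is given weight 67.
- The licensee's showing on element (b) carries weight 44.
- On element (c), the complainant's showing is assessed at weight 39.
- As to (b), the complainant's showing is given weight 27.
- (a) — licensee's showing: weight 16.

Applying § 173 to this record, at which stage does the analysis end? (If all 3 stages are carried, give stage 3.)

Stage 1 (complainant, the balance of probabilities, weight exceeds 50): (a) net 67−16=51 > 50 — meets.
  Stage 1 is satisfied; the onus moves to the licensee.
Stage 2 (licensee, a scintilla of evidence, weight is at least 18): (b) net 44−27=17 < 18 — fails.
  Not every element is met, so the licensee fails to carry Stage 2.
The complainant prevails.

stage 2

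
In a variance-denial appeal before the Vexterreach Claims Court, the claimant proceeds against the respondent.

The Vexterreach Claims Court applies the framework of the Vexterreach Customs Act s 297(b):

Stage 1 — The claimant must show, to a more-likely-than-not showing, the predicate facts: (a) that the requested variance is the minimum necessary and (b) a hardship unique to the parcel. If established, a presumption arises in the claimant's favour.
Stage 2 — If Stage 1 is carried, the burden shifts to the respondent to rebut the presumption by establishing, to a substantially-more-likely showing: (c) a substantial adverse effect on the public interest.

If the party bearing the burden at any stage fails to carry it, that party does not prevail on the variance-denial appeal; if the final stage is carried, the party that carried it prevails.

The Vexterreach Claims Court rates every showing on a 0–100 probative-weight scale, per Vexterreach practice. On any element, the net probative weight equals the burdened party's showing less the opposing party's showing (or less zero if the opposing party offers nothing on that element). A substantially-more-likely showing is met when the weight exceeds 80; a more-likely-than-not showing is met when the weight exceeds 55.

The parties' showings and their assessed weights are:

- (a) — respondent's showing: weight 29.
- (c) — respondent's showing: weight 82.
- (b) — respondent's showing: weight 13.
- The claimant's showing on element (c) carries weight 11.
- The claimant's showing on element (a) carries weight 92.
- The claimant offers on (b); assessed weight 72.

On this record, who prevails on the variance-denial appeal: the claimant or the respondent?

claimant

Stage 1 — burden on claimant; standard: a more-likely-than-not showing (weight exceeds 55).
    (a): 92 − 29 = 63 > 55 [met]
    (b): 72 − 13 = 59 > 55 [met]
  Stage 1 carried; the burden shifts to the respondent.
Stage 2 — burden on respondent; standard: a substantially-more-likely showing (weight exceeds 80).
    (c): 82 − 11 = 71 ≤ 80 [not met]
  Not every element is met, so the respondent fails to carry Stage 2.
The analysis ends at Stage 2; the claimant prevails.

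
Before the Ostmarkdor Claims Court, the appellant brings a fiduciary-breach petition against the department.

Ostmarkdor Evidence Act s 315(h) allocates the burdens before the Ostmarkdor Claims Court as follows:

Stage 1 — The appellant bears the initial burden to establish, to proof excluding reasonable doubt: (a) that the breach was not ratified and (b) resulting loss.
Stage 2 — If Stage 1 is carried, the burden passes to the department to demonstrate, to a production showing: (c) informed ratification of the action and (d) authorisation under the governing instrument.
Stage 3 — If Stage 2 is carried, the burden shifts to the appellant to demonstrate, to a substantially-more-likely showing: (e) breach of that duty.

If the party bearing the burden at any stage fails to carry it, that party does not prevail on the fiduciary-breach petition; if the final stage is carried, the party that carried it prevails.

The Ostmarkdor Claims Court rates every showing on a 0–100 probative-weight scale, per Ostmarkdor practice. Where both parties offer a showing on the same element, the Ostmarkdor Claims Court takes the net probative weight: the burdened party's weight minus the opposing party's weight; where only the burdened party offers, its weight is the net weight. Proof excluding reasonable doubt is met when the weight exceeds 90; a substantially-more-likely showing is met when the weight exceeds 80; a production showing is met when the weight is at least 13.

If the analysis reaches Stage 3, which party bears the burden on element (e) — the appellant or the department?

appellant

Stage 3's rule assigns the burden to the appellant (to a substantially-more-likely showing).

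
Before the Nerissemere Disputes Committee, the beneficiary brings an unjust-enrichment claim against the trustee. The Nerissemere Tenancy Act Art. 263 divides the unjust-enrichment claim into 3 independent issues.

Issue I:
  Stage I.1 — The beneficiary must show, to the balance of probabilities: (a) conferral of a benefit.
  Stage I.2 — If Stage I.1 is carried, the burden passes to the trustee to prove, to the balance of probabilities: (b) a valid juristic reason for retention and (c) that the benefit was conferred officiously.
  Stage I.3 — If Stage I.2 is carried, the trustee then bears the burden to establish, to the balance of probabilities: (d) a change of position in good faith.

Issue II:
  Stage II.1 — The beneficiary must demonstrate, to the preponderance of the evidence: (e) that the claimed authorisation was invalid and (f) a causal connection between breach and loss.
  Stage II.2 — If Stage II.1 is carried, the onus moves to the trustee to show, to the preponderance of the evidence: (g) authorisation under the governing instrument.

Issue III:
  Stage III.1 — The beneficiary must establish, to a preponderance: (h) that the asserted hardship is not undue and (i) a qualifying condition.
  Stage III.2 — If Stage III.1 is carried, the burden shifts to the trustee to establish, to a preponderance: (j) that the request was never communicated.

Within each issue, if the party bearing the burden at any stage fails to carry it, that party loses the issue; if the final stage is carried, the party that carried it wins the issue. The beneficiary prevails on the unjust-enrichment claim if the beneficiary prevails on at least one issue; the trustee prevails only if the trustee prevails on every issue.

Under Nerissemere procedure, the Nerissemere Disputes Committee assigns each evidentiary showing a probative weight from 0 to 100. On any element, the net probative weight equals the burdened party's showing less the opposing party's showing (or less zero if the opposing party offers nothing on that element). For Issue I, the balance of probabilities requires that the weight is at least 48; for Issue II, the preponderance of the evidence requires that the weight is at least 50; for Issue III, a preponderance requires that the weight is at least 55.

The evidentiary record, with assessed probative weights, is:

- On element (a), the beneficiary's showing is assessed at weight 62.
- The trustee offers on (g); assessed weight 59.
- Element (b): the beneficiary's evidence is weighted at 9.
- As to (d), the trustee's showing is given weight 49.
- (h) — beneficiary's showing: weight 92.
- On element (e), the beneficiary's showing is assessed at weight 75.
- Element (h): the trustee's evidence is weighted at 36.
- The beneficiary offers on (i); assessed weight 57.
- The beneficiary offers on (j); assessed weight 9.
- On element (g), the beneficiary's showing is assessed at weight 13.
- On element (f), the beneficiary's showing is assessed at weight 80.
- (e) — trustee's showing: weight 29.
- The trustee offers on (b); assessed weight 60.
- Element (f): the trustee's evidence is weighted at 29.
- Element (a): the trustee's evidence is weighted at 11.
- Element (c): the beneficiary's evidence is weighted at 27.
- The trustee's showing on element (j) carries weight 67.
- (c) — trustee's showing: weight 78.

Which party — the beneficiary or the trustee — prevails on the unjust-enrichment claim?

trustee

— Issue I —
At Stage I.1 the beneficiary must meet the balance of probabilities (weight is at least 48): on (a) the weight is 62 less the opposing 11 gives net 51, ≥ 48, so (a) meets the standard.
  All elements met. The burden passes to the trustee.
At Stage I.2 the trustee must meet the balance of probabilities (weight is at least 48): on (b) the weight is 60 less the opposing 9 gives net 51, ≥ 48, so (b) meets the standard; on (c) the weight is 78 less the opposing 27 gives net 51, which does reach 48, so (c) meets the standard.
  Stage I.2 carried; the burden remains with the trustee.
At Stage I.3 the trustee must meet the balance of probabilities (weight is at least 48): on (d) the weight is 49, which does reach 48, so (d) meets the standard.
  Stage I.3 carried; the final stage is satisfied.
With every stage satisfied, the trustee prevails on this issue.
— Issue II —
Stage II.1 (beneficiary, the preponderance of the evidence, weight is at least 50): (e) net 75−29=46 < 50 — fails; (f) net 80−29=51 ≥ 50 — meets.
  Not every element is met, so the beneficiary fails to carry Stage II.1.
The trustee prevails on this issue.
— Issue III —
Stage III.1 (beneficiary, a preponderance, weight is at least 55): (h) net 92−36=56 ≥ 55 — meets; (i) 57 ≥ 55 — meets.
  Stage III.1 is satisfied; the onus moves to the trustee.
Stage III.2 (trustee, a preponderance, weight is at least 55): (j) net 67−9=58 ≥ 55 — meets.
  Stage III.2 carried; the final stage is satisfied.
Every stage carried; the trustee prevails on this issue.
Per-issue: Issue I → trustee; Issue II → trustee; Issue III → trustee. The beneficiary must prevail on at least one issue; overall, the trustee prevails.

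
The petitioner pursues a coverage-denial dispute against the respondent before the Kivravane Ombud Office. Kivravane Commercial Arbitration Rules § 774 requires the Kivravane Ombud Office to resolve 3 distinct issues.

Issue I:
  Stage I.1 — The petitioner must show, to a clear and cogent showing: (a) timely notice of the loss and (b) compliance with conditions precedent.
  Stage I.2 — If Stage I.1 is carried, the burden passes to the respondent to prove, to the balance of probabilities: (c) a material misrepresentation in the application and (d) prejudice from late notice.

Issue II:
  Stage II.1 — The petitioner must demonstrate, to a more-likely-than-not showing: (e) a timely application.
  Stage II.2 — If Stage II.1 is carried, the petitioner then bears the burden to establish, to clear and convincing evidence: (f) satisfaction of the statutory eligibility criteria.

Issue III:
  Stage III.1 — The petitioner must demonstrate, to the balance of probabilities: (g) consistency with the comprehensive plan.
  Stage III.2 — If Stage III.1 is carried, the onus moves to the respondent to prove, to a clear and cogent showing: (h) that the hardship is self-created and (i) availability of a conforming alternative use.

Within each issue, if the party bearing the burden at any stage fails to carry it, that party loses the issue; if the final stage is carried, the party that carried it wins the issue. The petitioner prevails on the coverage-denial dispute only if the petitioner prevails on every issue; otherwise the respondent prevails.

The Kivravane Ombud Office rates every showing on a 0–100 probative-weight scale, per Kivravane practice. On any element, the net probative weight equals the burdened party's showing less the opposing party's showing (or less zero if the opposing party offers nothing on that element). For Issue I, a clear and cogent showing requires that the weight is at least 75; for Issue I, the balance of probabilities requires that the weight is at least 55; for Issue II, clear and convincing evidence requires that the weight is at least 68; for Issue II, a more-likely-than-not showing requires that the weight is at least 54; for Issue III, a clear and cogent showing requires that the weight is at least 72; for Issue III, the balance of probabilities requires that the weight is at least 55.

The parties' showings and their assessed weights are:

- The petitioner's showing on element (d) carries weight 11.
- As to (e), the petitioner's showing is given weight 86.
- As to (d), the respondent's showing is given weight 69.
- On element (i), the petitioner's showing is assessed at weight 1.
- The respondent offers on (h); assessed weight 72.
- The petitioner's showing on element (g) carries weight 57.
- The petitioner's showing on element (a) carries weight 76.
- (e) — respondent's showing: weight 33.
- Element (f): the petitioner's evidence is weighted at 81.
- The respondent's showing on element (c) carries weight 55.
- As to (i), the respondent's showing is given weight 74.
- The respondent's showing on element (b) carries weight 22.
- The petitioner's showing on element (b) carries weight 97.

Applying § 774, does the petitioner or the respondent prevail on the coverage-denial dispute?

respondent

— Issue I —
Stage I.1 (petitioner, a clear and cogent showing, weight is at least 75): (a) 76 ≥ 75 — meets; (b) net 97−22=75 ≥ 75 — meets.
  The petitioner carries Stage I.1; the respondent now bears the burden.
Stage I.2 (respondent, the balance of probabilities, weight is at least 55): (c) 55 ≥ 55 — meets; (d) net 69−11=58 ≥ 55 — meets.
  The respondent carries the last stage.
All stages carried — the respondent prevails on this issue.
— Issue II —
Stage II.1 (petitioner, a more-likely-than-not showing, weight is at least 54): (e) net 86−33=53 < 54 — fails.
  Stage II.1 not carried; the petitioner fails its burden.
So the respondent prevails on this issue.
— Issue III —
Stage III.1 (petitioner, the balance of probabilities, weight is at least 55): (g) 57 ≥ 55 — meets.
  Stage III.1 is satisfied; the onus moves to the respondent.
Stage III.2 (respondent, a clear and cogent showing, weight is at least 72): (h) 72 ≥ 72 — meets; (i) net 74−1=73 ≥ 72 — meets.
  All elements met at the final stage.
With every stage satisfied, the respondent prevails on this issue.
Per-issue: Issue I → respondent; Issue II → respondent; Issue III → respondent. The petitioner must prevail on every issue; overall, the respondent prevails.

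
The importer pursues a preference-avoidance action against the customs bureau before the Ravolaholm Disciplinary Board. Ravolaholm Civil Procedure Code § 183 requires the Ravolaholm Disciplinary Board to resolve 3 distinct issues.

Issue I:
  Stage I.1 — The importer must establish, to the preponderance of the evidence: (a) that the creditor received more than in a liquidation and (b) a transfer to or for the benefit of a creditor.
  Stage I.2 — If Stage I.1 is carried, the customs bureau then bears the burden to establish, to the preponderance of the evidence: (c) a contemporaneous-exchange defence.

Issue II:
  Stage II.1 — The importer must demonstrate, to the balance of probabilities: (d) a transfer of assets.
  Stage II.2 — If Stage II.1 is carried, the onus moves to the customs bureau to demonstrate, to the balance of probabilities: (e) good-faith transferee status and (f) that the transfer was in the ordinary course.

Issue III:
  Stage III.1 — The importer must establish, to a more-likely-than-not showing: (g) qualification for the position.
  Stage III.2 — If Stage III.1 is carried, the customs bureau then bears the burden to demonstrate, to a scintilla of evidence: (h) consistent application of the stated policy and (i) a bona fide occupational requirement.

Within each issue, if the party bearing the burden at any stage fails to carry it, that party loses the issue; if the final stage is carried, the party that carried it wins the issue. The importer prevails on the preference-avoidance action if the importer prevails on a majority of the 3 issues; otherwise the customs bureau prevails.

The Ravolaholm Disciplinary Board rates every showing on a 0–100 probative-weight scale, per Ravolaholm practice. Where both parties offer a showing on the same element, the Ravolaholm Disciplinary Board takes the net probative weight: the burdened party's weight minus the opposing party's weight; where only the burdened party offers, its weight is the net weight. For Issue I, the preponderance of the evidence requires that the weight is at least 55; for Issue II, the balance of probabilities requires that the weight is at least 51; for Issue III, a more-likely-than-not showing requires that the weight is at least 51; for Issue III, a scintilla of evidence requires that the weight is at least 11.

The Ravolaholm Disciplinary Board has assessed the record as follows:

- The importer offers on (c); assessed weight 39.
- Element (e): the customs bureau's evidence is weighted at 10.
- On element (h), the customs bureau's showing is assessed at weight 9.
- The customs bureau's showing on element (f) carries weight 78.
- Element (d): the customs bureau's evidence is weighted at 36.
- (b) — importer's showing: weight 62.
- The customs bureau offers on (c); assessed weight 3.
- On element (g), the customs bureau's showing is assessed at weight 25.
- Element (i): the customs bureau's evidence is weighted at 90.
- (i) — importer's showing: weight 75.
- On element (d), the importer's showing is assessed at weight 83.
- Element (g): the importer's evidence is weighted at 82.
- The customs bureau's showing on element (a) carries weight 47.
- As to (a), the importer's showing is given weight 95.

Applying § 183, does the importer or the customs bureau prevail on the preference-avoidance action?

— Issue I —
At Stage I.1 the importer must meet the preponderance of the evidence (weight is at least 55): on (a) the weight is 95 less the opposing 47 gives net 48, which does not reach 55, so (a) does not meet the standard; on (b) the weight is 62, ≥ 55, so (b) meets the standard.
  Not every element is met, so the importer fails to carry Stage I.1.
So the customs bureau prevails on this issue.
— Issue II —
Stage II.1 (importer, the balance of probabilities, weight is at least 51): (d) net 83−36=47 < 51 — fails.
  The importer does not carry Stage II.1.
The analysis ends at Stage II.1; the customs bureau prevails on this issue.
— Issue III —
Stage III.1 (importer, a more-likely-than-not showing, weight is at least 51): (g) net 82−25=57 ≥ 51 — meets.
  The importer carries Stage III.1; the customs bureau now bears the burden.
Stage III.2 (customs bureau, a scintilla of evidence, weight is at least 11): (h) 9 < 11 — fails; (i) net 90−75=15 ≥ 11 — meets.
  Not every element is met, so the customs bureau fails to carry Stage III.2.
The importer prevails on this issue.
Per-issue: Issue I → customs bureau; Issue II → customs bureau; Issue III → importer. The importer must prevail on a majority of issues; overall, the customs bureau prevails.

customs bureau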